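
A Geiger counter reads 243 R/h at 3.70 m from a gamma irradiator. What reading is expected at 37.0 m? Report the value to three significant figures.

2.43 R/h

Using I₁d₁² = I₂d₂², the rate at 37.0 m is
243 × (3.70/37.0)² = 243 × 0.01000 = 2.430 R/h.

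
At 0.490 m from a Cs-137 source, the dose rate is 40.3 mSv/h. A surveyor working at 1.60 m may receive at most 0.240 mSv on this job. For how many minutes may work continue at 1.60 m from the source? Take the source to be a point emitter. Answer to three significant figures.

3.81 min

Using I₁d₁² = I₂d₂², rate at 1.60 m:
(0.490/1.60)² = 0.09379, so 40.3 × 0.09379 = 3.780 mSv/h.
Stay time = 0.240 mSv ÷ 3.780 mSv/h = 0.06349 h = 3.809 min.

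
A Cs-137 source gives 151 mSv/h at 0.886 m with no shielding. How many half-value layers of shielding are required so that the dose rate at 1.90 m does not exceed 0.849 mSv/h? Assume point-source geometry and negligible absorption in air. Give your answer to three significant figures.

At 1.90 m, distance alone gives (0.886/1.90)² = 0.2175, so 151 × 0.2175 = 32.84 mSv/h.
Further attenuation needed: 32.84/0.849 = 38.68.
n = log₂(38.68) = 5.274 half-value layers.

5.27 half-value layers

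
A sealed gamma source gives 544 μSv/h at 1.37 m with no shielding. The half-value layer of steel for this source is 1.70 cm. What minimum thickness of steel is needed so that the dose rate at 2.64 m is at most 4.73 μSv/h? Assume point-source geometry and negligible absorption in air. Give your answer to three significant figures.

At 2.64 m, distance alone gives (1.37/2.64)² = 0.2693, so 544 × 0.2693 = 146.5 μSv/h.
Further attenuation needed: 146.5/4.73 = 30.97.
n = log₂(30.97) = 4.953 half-value layers.
Thickness = 4.953 × 1.70 cm = 8.420 cm.

8.42 cm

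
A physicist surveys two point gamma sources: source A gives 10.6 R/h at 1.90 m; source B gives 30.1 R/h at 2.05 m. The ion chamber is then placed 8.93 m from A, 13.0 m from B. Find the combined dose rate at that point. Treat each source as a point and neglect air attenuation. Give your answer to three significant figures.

1.23 R/h

Each source contributes Iᵢ·(dᵢ/rᵢ)²; contributions add.
A: 10.6 × (1.90/8.93)² = 0.4799 R/h
B: 30.1 × (2.05/13.0)² = 0.7485 R/h
Total = 0.4799 + 0.7485 = 1.228 R/h.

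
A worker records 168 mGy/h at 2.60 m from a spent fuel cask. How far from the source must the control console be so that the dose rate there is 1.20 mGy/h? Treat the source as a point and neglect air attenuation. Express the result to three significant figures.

30.8 m

Since intensity falls as 1/r², d₂ = d₁·√(I₁/I₂).
I₁/I₂ = 168/1.20 = 140.0, so d₂ = 2.60 × √140.0 = 30.76 m.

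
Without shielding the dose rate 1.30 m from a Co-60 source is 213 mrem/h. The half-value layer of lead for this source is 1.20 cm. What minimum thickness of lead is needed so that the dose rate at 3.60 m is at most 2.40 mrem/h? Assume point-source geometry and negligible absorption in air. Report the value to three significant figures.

4.24 cm

At 3.60 m, distance alone gives 213 × (1.30/3.60)² = 213 × 0.1304 = 27.78 mrem/h.
Further attenuation needed: 27.78/2.40 = 11.58.
n = log₂(11.58) = 3.534 half-value layers.
Thickness = 3.534 × 1.20 cm = 4.241 cm.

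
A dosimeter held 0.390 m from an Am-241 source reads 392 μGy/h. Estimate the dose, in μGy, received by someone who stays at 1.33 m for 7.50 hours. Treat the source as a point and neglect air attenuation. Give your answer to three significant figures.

253 μGy

Using I₁d₁² = I₂d₂², rate at 1.33 m:
392 × (0.390/1.33)² = 392 × 0.08599 = 33.71 μGy/h.
Dose = rate × time = 33.71 μGy/h × 7.500 h = 252.8 μGy.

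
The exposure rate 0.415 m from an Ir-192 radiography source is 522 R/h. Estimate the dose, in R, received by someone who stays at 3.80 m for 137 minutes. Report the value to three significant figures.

14.2 R

Applying the 1/r² law, rate at 3.80 m:
(0.415/3.80)² = 0.01193, so 522 × 0.01193 = 6.227 R/h.
Dose = rate × time = 6.227 R/h × 2.283 h = 14.22 R.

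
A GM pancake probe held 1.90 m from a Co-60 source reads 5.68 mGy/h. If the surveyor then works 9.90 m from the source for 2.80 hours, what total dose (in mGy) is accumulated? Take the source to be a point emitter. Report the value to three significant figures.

0.586 mGy

Applying the 1/r² law, rate at 9.90 m:
5.68 × (1.90/9.90)² = 5.68 × 0.03683 = 0.2092 mGy/h.
Dose = rate × time = 0.2092 mGy/h × 2.800 h = 0.5858 mGy.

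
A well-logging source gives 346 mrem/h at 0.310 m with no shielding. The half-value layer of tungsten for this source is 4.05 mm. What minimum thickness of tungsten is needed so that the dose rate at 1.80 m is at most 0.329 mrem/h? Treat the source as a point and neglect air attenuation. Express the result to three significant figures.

20.1 mm

At 1.80 m, distance alone gives (0.310/1.80)² = 0.02966, so 346 × 0.02966 = 10.26 mrem/h.
Further attenuation needed: 10.26/0.329 = 31.19.
n = log₂(31.19) = 4.963 half-value layers.
Thickness = 4.963 × 4.05 mm = 20.10 mm.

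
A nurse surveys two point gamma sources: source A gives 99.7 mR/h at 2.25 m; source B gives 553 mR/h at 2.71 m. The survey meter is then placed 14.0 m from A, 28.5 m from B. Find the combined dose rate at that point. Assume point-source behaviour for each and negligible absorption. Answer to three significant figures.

Each source contributes Iᵢ·(dᵢ/rᵢ)²; contributions add.
A: 99.7 × (2.25/14.0)² = 2.575 mR/h
B: 553 × (2.71/28.5)² = 5.000 mR/h
Total = 2.575 + 5.000 = 7.575 mR/h.

7.58 mR/h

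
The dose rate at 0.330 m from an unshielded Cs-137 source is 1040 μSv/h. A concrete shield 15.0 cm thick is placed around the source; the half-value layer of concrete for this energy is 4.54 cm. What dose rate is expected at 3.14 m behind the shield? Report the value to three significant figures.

1.16 μSv/h

Distance alone: 1040 × (0.330/3.14)² = 1040 × 0.01105 = 11.49 μSv/h.
Shield: 15.0/4.54 = 3.304 half-value layers → attenuation 2^(−3.304) = 0.1013.
Combined: 11.49 × 0.1013 = 1.164 μSv/h.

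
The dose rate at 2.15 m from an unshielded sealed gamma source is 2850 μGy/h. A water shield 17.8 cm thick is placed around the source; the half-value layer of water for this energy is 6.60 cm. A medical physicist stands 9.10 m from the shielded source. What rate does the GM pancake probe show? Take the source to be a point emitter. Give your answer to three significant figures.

24.5 μGy/h

Distance alone: 2850 × (2.15/9.10)² = 2850 × 0.05582 = 159.1 μGy/h.
Shield: 17.8/6.60 = 2.697 half-value layers → attenuation 2^(−2.697) = 0.1542.
Combined: 159.1 × 0.1542 = 24.53 μGy/h.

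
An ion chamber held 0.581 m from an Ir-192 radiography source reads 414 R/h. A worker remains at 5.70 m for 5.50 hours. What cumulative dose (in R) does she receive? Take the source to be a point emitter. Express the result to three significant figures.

Intensity scales as (d₁/d₂)², so rate at 5.70 m:
414 × (0.581/5.70)² = 414 × 0.01039 = 4.301 R/h.
Dose = rate × time = 4.301 R/h × 5.500 h = 23.66 R.

23.7 R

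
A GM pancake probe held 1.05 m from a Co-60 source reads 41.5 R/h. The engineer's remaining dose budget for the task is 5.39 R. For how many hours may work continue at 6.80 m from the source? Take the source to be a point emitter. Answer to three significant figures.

Intensity scales as (d₁/d₂)², so rate at 6.80 m:
41.5 × (1.05/6.80)² = 41.5 × 0.02384 = 0.9894 R/h.
Stay time = 5.39 R ÷ 0.9894 R/h = 5.448 h.

5.45 h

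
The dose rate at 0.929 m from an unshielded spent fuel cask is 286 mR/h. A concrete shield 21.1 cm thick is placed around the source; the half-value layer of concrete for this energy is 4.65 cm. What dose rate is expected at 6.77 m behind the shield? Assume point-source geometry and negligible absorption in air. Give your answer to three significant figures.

0.232 mR/h

Distance alone: 286 × (0.929/6.77)² = 286 × 0.01883 = 5.385 mR/h.
Shield: 21.1/4.65 = 4.538 half-value layers → attenuation 2^(−4.538) = 0.04305.
Combined: 5.385 × 0.04305 = 0.2318 mR/h.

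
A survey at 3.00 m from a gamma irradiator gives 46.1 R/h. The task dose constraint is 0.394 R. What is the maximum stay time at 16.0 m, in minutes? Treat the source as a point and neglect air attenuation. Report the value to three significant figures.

14.6 min

Using I₁d₁² = I₂d₂², rate at 16.0 m:
(3.00/16.0)² = 0.03516, so 46.1 × 0.03516 = 1.621 R/h.
Stay time = 0.394 R ÷ 1.621 R/h = 0.2431 h = 14.59 min.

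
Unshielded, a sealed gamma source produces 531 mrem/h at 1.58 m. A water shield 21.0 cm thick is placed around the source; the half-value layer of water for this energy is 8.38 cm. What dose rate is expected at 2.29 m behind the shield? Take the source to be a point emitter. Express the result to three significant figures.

Distance alone: (1.58/2.29)² = 0.4760, so 531 × 0.4760 = 252.8 mrem/h.
Shield: 21.0/8.38 = 2.506 half-value layers → attenuation 2^(−2.506) = 0.1760.
Combined: 252.8 × 0.1760 = 44.49 mrem/h.

44.5 mrem/h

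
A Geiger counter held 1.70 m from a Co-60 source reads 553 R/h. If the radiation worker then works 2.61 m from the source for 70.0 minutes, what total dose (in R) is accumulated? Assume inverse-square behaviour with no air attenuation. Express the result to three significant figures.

By the inverse-square law, rate at 2.61 m:
(1.70/2.61)² = 0.4242, so 553 × 0.4242 = 234.6 R/h.
Dose = rate × time = 234.6 R/h × 1.167 h = 273.8 R.

274 R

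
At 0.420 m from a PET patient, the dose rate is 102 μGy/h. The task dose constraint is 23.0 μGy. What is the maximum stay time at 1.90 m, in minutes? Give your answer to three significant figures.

Intensity scales as (d₁/d₂)², so rate at 1.90 m:
(0.420/1.90)² = 0.04886, so 102 × 0.04886 = 4.984 μGy/h.
Stay time = 23.0 μGy ÷ 4.984 μGy/h = 4.615 h = 276.9 min.

277 min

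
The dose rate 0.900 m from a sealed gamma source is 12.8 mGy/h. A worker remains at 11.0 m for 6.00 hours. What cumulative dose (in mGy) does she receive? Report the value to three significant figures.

0.514 mGy

Using I₁d₁² = I₂d₂², rate at 11.0 m:
12.8 × (0.900/11.0)² = 12.8 × 0.006694 = 0.08568 mGy/h.
Dose = rate × time = 0.08568 mGy/h × 6.000 h = 0.5141 mGy.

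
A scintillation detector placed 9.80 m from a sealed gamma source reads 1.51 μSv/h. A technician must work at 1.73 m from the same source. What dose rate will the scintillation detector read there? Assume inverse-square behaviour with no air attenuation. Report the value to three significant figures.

48.5 μSv/h

Intensity scales as (d₁/d₂)², so scaling from 9.80 m to 1.73 m:
(9.80/1.73)² = 32.09, so 1.51 × 32.09 = 48.46 μSv/h.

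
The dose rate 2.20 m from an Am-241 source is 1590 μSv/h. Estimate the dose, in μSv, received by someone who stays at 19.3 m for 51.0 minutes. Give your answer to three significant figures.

By the inverse-square law, rate at 19.3 m:
1590 × (2.20/19.3)² = 1590 × 0.01299 = 20.65 μSv/h.
Dose = rate × time = 20.65 μSv/h × 0.8500 h = 17.55 μSv.

17.6 μSv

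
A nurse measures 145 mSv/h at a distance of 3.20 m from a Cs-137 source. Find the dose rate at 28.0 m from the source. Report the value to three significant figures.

By the inverse-square law, the rate at 28.0 m is
(3.20/28.0)² = 0.01306, so 145 × 0.01306 = 1.894 mSv/h.

1.89 mSv/h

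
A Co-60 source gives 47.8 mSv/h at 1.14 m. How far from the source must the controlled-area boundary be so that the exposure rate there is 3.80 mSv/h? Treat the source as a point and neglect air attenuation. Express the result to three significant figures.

Using I₁d₁² = I₂d₂², d₂ = d₁·√(I₁/I₂).
I₁/I₂ = 47.8/3.80 = 12.58, so d₂ = 1.14 × √12.58 = 4.043 m.

4.04 m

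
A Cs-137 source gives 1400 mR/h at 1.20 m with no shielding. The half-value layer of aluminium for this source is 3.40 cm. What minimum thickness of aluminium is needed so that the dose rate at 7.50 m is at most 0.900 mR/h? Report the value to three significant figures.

At 7.50 m, distance alone gives (1.20/7.50)² = 0.02560, so 1400 × 0.02560 = 35.84 mR/h.
Further attenuation needed: 35.84/0.900 = 39.82.
n = log₂(39.82) = 5.315 half-value layers.
Thickness = 5.315 × 3.40 cm = 18.07 cm.

18.1 cm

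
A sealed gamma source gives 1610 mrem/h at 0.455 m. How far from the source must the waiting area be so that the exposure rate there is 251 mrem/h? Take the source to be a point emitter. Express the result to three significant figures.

Using I₁d₁² = I₂d₂², d₂ = d₁·√(I₁/I₂).
I₁/I₂ = 1610/251 = 6.414, so d₂ = 0.455 × √6.414 = 1.152 m.

1.15 m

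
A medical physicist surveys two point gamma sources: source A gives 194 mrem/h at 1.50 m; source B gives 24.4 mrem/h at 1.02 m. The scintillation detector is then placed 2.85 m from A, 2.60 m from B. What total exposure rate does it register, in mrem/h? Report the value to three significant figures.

57.5 mrem/h

By superposition, sum each source's inverse-square contribution:
A: 194 × (1.50/2.85)² = 53.74 mrem/h
B: 24.4 × (1.02/2.60)² = 3.755 mrem/h
Total = 53.74 + 3.755 = 57.50 mrem/h.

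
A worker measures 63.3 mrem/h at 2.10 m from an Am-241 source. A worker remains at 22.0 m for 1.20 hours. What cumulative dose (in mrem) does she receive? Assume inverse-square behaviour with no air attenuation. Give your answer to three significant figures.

0.692 mrem

Using I₁d₁² = I₂d₂², rate at 22.0 m:
(2.10/22.0)² = 0.009112, so 63.3 × 0.009112 = 0.5768 mrem/h.
Dose = rate × time = 0.5768 mrem/h × 1.200 h = 0.6922 mrem.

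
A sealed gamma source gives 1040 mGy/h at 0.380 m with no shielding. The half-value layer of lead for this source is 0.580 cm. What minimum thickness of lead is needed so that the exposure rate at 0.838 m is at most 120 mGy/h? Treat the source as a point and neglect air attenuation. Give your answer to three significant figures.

At 0.838 m, distance alone gives (0.380/0.838)² = 0.2056, so 1040 × 0.2056 = 213.8 mGy/h.
Further attenuation needed: 213.8/120 = 1.782.
n = log₂(1.782) = 0.8335 half-value layers.
Thickness = 0.8335 × 0.580 cm = 0.4834 cm.

0.483 cm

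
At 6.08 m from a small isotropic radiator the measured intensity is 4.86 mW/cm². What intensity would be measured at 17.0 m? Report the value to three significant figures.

0.622 mW/cm²

Applying the 1/r² law, scaling from 6.08 m to 17.0 m:
(6.08/17.0)² = 0.1279, so 4.86 × 0.1279 = 0.6216 mW/cm².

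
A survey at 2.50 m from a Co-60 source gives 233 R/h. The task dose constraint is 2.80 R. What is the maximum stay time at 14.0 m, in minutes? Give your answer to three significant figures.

22.6 min

Since intensity falls as 1/r², rate at 14.0 m:
233 × (2.50/14.0)² = 233 × 0.03189 = 7.430 R/h.
Stay time = 2.80 R ÷ 7.430 R/h = 0.3769 h = 22.61 min.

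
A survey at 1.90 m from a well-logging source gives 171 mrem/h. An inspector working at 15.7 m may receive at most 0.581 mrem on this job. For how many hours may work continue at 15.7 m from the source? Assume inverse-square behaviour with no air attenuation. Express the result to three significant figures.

Applying the 1/r² law, rate at 15.7 m:
(1.90/15.7)² = 0.01465, so 171 × 0.01465 = 2.505 mrem/h.
Stay time = 0.581 mrem ÷ 2.505 mrem/h = 0.2319 h.

0.232 h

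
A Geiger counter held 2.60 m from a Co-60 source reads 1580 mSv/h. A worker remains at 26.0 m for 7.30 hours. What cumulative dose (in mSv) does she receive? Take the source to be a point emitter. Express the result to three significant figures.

115 mSv

By the inverse-square law, rate at 26.0 m:
1580 × (2.60/26.0)² = 1580 × 0.01000 = 15.80 mSv/h.
Dose = rate × time = 15.80 mSv/h × 7.300 h = 115.3 mSv.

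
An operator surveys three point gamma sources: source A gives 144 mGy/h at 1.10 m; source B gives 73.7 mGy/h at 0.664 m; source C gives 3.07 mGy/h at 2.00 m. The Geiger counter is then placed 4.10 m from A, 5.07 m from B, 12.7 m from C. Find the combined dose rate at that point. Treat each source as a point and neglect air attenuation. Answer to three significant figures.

11.7 mGy/h

Each source contributes Iᵢ·(dᵢ/rᵢ)²; contributions add.
A: 144 × (1.10/4.10)² = 10.37 mGy/h
B: 73.7 × (0.664/5.07)² = 1.264 mGy/h
C: 3.07 × (2.00/12.7)² = 0.07614 mGy/h
Total = 10.37 + 1.264 + 0.07614 = 11.71 mGy/h.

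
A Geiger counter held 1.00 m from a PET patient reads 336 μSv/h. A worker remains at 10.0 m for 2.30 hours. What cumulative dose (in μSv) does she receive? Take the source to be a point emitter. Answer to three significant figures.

Applying the 1/r² law, rate at 10.0 m:
(1.00/10.0)² = 0.01000, so 336 × 0.01000 = 3.360 μSv/h.
Dose = rate × time = 3.360 μSv/h × 2.300 h = 7.728 μSv.

7.73 μSv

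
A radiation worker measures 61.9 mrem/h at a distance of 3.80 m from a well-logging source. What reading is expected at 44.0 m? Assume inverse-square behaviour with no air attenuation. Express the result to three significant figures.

Intensity scales as (d₁/d₂)², so the rate at 44.0 m is
61.9 × (3.80/44.0)² = 61.9 × 0.007459 = 0.4617 mrem/h.

0.462 mrem/h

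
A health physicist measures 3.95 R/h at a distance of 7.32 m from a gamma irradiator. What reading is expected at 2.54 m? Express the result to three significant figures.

Intensity scales as (d₁/d₂)², so the rate at 2.54 m is
3.95 × (7.32/2.54)² = 3.95 × 8.305 = 32.80 R/h.

32.8 R/h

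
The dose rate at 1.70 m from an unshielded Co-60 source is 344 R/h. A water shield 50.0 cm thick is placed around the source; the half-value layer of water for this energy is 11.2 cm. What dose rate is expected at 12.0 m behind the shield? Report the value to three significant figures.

Distance alone: 344 × (1.70/12.0)² = 344 × 0.02007 = 6.904 R/h.
Shield: 50.0/11.2 = 4.464 half-value layers → attenuation 2^(−4.464) = 0.04531.
Combined: 6.904 × 0.04531 = 0.3128 R/h.

0.313 R/h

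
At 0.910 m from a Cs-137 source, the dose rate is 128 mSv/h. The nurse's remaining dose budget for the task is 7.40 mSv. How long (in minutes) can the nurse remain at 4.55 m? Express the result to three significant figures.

86.7 min

Since intensity falls as 1/r², rate at 4.55 m:
(0.910/4.55)² = 0.04000, so 128 × 0.04000 = 5.120 mSv/h.
Stay time = 7.40 mSv ÷ 5.120 mSv/h = 1.445 h = 86.70 min.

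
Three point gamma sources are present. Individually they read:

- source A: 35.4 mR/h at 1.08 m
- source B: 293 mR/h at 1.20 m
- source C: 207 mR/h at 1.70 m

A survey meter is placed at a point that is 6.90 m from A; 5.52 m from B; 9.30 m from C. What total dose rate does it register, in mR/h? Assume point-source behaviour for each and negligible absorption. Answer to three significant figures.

21.6 mR/h

Each source contributes Iᵢ·(dᵢ/rᵢ)²; contributions add.
A: 35.4 × (1.08/6.90)² = 0.8673 mR/h
B: 293 × (1.20/5.52)² = 13.85 mR/h
C: 207 × (1.70/9.30)² = 6.917 mR/h
Total = 0.8673 + 13.85 + 6.917 = 21.63 mR/h.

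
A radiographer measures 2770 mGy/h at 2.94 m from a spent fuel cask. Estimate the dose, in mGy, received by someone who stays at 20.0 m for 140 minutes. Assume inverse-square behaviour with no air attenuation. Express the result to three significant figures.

140 mGy

Intensity scales as (d₁/d₂)², so rate at 20.0 m:
2770 × (2.94/20.0)² = 2770 × 0.02161 = 59.86 mGy/h.
Dose = rate × time = 59.86 mGy/h × 2.333 h = 139.7 mGy.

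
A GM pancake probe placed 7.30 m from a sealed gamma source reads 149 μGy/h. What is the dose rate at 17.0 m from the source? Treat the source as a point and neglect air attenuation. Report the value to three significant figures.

By the inverse-square law, scaling from 7.30 m to 17.0 m:
149 × (7.30/17.0)² = 149 × 0.1844 = 27.48 μGy/h.

27.5 μGy/h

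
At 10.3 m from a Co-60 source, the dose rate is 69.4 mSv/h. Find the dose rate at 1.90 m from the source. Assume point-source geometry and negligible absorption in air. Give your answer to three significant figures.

Since intensity falls as 1/r², the rate at 1.90 m is
(10.3/1.90)² = 29.39, so 69.4 × 29.39 = 2040 mSv/h.

2040 mSv/h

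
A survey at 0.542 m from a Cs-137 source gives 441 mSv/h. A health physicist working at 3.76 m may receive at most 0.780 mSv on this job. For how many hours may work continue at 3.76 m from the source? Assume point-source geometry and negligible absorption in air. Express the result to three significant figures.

Applying the 1/r² law, rate at 3.76 m:
(0.542/3.76)² = 0.02078, so 441 × 0.02078 = 9.164 mSv/h.
Stay time = 0.780 mSv ÷ 9.164 mSv/h = 0.08512 h.

0.0851 h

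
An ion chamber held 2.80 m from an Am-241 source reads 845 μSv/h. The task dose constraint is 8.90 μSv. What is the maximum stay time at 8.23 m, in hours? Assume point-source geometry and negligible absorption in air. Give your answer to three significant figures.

Intensity scales as (d₁/d₂)², so rate at 8.23 m:
845 × (2.80/8.23)² = 845 × 0.1157 = 97.77 μSv/h.
Stay time = 8.90 μSv ÷ 97.77 μSv/h = 0.09103 h.

0.0910 h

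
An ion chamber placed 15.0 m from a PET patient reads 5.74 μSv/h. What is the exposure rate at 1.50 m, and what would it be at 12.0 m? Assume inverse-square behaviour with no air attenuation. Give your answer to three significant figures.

By the inverse-square law,
At 1.50 m: (15.0/1.50)² = 100.0, so 5.74 × 100.0 = 574.0 μSv/h
At 12.0 m: 574.0 × (1.50/12.0)² = 574.0 × 0.01562 = 8.966 μSv/h.

574 μSv/h; 8.97 μSv/h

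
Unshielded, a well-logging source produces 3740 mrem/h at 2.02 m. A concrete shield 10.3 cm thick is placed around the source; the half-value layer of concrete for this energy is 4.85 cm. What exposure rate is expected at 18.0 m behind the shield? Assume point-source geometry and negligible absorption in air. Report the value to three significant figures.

Distance alone: 3740 × (2.02/18.0)² = 3740 × 0.01259 = 47.09 mrem/h.
Shield: 10.3/4.85 = 2.124 half-value layers → attenuation 2^(−2.124) = 0.2294.
Combined: 47.09 × 0.2294 = 10.80 mrem/h.

10.8 mrem/h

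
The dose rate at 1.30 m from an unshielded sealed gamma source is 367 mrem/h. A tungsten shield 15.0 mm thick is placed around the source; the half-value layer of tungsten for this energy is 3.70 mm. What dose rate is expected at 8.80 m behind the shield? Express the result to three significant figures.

Distance alone: (1.30/8.80)² = 0.02182, so 367 × 0.02182 = 8.008 mrem/h.
Shield: 15.0/3.70 = 4.054 half-value layers → attenuation 2^(−4.054) = 0.06020.
Combined: 8.008 × 0.06020 = 0.4821 mrem/h.

0.482 mrem/h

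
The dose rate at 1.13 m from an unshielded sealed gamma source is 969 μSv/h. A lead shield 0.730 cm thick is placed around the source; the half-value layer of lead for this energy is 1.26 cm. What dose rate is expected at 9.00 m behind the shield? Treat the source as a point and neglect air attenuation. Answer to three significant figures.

10.2 μSv/h

Distance alone: 969 × (1.13/9.00)² = 969 × 0.01576 = 15.27 μSv/h.
Shield: 0.730/1.26 = 0.5794 half-value layers → attenuation 2^(−0.5794) = 0.6692.
Combined: 15.27 × 0.6692 = 10.22 μSv/h.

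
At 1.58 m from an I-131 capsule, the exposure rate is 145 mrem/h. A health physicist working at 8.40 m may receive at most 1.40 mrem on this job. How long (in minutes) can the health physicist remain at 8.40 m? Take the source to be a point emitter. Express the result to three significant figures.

Since intensity falls as 1/r², rate at 8.40 m:
145 × (1.58/8.40)² = 145 × 0.03538 = 5.130 mrem/h.
Stay time = 1.40 mrem ÷ 5.130 mrem/h = 0.2729 h = 16.37 min.

16.4 min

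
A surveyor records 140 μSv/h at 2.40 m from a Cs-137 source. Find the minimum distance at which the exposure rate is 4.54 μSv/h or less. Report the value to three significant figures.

Applying the 1/r² law, d₂ = d₁·√(I₁/I₂).
I₁/I₂ = 140/4.54 = 30.84, so d₂ = 2.40 × √30.84 = 13.33 m.

13.3 m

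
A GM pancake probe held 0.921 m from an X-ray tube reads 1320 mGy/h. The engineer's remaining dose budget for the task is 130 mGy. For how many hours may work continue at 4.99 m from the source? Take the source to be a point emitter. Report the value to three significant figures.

2.89 h

By the inverse-square law, rate at 4.99 m:
(0.921/4.99)² = 0.03407, so 1320 × 0.03407 = 44.97 mGy/h.
Stay time = 130 mGy ÷ 44.97 mGy/h = 2.891 h.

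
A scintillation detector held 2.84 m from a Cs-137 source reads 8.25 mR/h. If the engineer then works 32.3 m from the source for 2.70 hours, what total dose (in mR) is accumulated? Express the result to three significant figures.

0.172 mR

By the inverse-square law, rate at 32.3 m:
(2.84/32.3)² = 0.007731, so 8.25 × 0.007731 = 0.06378 mR/h.
Dose = rate × time = 0.06378 mR/h × 2.700 h = 0.1722 mR.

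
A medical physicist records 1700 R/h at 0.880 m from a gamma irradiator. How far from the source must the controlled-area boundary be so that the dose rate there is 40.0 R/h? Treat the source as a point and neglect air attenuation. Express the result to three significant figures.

Using I₁d₁² = I₂d₂², d₂ = d₁·√(I₁/I₂).
I₁/I₂ = 1700/40.0 = 42.50, so d₂ = 0.880 × √42.50 = 5.737 m.

5.74 m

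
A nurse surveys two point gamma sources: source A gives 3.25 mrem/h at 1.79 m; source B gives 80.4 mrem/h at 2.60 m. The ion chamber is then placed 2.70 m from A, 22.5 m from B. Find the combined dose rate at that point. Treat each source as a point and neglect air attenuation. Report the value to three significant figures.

2.50 mrem/h

By superposition, sum each source's inverse-square contribution:
A: 3.25 × (1.79/2.70)² = 1.428 mrem/h
B: 80.4 × (2.60/22.5)² = 1.074 mrem/h
Total = 1.428 + 1.074 = 2.502 mrem/h.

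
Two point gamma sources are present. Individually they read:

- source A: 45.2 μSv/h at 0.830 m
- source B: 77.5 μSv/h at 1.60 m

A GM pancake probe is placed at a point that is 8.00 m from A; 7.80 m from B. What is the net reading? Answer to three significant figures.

Each source contributes Iᵢ·(dᵢ/rᵢ)²; contributions add.
A: 45.2 × (0.830/8.00)² = 0.4865 μSv/h
B: 77.5 × (1.60/7.80)² = 3.261 μSv/h
Total = 0.4865 + 3.261 = 3.748 μSv/h.

3.75 μSv/h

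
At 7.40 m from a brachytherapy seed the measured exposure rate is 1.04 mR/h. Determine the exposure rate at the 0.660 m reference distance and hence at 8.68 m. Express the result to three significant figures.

131 mR/h; 0.756 mR/h

Applying the 1/r² law,
At 0.660 m: (7.40/0.660)² = 125.7, so 1.04 × 125.7 = 130.7 mR/h
At 8.68 m: 130.7 × (0.660/8.68)² = 130.7 × 0.005782 = 0.7557 mR/h.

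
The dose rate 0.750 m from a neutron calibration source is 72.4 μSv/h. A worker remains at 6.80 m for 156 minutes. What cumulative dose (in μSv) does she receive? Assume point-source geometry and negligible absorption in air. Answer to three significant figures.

2.29 μSv

Since intensity falls as 1/r², rate at 6.80 m:
72.4 × (0.750/6.80)² = 72.4 × 0.01216 = 0.8804 μSv/h.
Dose = rate × time = 0.8804 μSv/h × 2.600 h = 2.289 μSv.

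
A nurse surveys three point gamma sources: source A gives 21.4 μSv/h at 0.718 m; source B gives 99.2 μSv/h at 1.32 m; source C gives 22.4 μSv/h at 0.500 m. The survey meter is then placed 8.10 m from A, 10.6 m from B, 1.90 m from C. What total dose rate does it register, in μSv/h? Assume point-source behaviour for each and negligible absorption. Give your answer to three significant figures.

3.26 μSv/h

By superposition, sum each source's inverse-square contribution:
A: 21.4 × (0.718/8.10)² = 0.1681 μSv/h
B: 99.2 × (1.32/10.6)² = 1.538 μSv/h
C: 22.4 × (0.500/1.90)² = 1.551 μSv/h
Total = 0.1681 + 1.538 + 1.551 = 3.257 μSv/h.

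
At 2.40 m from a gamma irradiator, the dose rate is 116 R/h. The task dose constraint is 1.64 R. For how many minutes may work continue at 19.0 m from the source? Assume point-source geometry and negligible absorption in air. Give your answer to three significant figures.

Applying the 1/r² law, rate at 19.0 m:
(2.40/19.0)² = 0.01596, so 116 × 0.01596 = 1.851 R/h.
Stay time = 1.64 R ÷ 1.851 R/h = 0.8860 h = 53.16 min.

53.2 min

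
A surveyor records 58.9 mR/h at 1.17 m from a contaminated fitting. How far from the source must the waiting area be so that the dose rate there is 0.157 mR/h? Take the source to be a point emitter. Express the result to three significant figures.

By the inverse-square law, d₂ = d₁·√(I₁/I₂).
I₁/I₂ = 58.9/0.157 = 375.2, so d₂ = 1.17 × √375.2 = 22.66 m.

22.7 m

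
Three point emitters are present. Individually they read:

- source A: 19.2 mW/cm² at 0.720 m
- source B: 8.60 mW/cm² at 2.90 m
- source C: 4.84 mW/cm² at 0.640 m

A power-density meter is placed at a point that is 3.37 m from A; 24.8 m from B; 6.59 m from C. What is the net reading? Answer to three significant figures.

Each source contributes Iᵢ·(dᵢ/rᵢ)²; contributions add.
A: 19.2 × (0.720/3.37)² = 0.8764 mW/cm²
B: 8.60 × (2.90/24.8)² = 0.1176 mW/cm²
C: 4.84 × (0.640/6.59)² = 0.04565 mW/cm²
Total = 0.8764 + 0.1176 + 0.04565 = 1.040 mW/cm².

1.04 mW/cm²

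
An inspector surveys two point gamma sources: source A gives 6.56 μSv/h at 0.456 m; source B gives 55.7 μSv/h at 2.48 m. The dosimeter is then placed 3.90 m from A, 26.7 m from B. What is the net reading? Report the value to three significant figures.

0.570 μSv/h

By superposition, sum each source's inverse-square contribution:
A: 6.56 × (0.456/3.90)² = 0.08968 μSv/h
B: 55.7 × (2.48/26.7)² = 0.4805 μSv/h
Total = 0.08968 + 0.4805 = 0.5702 μSv/h.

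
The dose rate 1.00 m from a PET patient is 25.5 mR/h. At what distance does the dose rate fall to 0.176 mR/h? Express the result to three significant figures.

12.0 m

Intensity scales as (d₁/d₂)², so d₂ = d₁·√(I₁/I₂).
I₁/I₂ = 25.5/0.176 = 144.9, so d₂ = 1.00 × √144.9 = 12.04 m.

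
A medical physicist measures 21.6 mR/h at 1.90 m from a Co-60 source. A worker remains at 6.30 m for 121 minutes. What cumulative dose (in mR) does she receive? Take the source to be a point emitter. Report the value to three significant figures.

Using I₁d₁² = I₂d₂², rate at 6.30 m:
(1.90/6.30)² = 0.09095, so 21.6 × 0.09095 = 1.965 mR/h.
Dose = rate × time = 1.965 mR/h × 2.017 h = 3.963 mR.

3.96 mR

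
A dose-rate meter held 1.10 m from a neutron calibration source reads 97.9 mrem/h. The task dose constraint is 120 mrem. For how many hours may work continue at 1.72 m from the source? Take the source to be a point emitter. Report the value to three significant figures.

Since intensity falls as 1/r², rate at 1.72 m:
97.9 × (1.10/1.72)² = 97.9 × 0.4090 = 40.04 mrem/h.
Stay time = 120 mrem ÷ 40.04 mrem/h = 2.997 h.

3.00 h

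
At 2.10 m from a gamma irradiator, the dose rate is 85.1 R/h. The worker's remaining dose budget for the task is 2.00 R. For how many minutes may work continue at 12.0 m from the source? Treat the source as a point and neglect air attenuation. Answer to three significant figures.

46.0 min

Since intensity falls as 1/r², rate at 12.0 m:
(2.10/12.0)² = 0.03063, so 85.1 × 0.03063 = 2.607 R/h.
Stay time = 2.00 R ÷ 2.607 R/h = 0.7672 h = 46.03 min.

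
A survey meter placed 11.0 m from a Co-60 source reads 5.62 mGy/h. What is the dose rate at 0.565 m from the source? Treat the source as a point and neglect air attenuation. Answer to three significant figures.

2130 mGy/h

Applying the 1/r² law, scaling from 11.0 m to 0.565 m:
(11.0/0.565)² = 379.0, so 5.62 × 379.0 = 2130 mGy/h.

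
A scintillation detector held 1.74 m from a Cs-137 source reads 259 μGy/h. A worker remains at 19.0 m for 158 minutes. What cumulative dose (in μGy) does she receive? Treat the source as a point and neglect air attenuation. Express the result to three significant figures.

Using I₁d₁² = I₂d₂², rate at 19.0 m:
259 × (1.74/19.0)² = 259 × 0.008387 = 2.172 μGy/h.
Dose = rate × time = 2.172 μGy/h × 2.633 h = 5.719 μGy.

5.72 μGy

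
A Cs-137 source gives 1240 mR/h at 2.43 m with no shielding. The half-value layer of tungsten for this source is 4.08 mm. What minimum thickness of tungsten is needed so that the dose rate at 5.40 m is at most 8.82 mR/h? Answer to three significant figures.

At 5.40 m, distance alone gives 1240 × (2.43/5.40)² = 1240 × 0.2025 = 251.1 mR/h.
Further attenuation needed: 251.1/8.82 = 28.47.
n = log₂(28.47) = 4.831 half-value layers.
Thickness = 4.831 × 4.08 mm = 19.71 mm.

19.7 mm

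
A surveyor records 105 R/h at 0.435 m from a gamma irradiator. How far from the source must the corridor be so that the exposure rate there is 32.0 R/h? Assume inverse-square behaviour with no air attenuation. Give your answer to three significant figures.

0.788 m

Since intensity falls as 1/r², d₂ = d₁·√(I₁/I₂).
I₁/I₂ = 105/32.0 = 3.281, so d₂ = 0.435 × √3.281 = 0.7879 m.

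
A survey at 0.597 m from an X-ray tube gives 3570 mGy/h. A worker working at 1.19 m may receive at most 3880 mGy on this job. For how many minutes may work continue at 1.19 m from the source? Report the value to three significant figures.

Using I₁d₁² = I₂d₂², rate at 1.19 m:
3570 × (0.597/1.19)² = 3570 × 0.2517 = 898.6 mGy/h.
Stay time = 3880 mGy ÷ 898.6 mGy/h = 4.318 h = 259.1 min.

259 min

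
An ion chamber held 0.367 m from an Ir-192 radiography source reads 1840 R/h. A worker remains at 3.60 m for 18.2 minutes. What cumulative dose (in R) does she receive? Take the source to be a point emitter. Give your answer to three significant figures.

Using I₁d₁² = I₂d₂², rate at 3.60 m:
(0.367/3.60)² = 0.01039, so 1840 × 0.01039 = 19.12 R/h.
Dose = rate × time = 19.12 R/h × 0.3033 h = 5.799 R.

5.80 R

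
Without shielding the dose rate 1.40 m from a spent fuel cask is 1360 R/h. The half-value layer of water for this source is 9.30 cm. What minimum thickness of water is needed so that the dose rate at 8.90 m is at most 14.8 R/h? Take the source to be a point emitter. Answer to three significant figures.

11.0 cm

At 8.90 m, distance alone gives (1.40/8.90)² = 0.02474, so 1360 × 0.02474 = 33.65 R/h.
Further attenuation needed: 33.65/14.8 = 2.274.
n = log₂(2.274) = 1.185 half-value layers.
Thickness = 1.185 × 9.30 cm = 11.02 cm.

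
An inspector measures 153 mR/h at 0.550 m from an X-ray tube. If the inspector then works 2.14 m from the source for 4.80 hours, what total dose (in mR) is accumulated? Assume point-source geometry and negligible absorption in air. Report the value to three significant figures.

48.5 mR

Applying the 1/r² law, rate at 2.14 m:
153 × (0.550/2.14)² = 153 × 0.06605 = 10.11 mR/h.
Dose = rate × time = 10.11 mR/h × 4.800 h = 48.53 mR.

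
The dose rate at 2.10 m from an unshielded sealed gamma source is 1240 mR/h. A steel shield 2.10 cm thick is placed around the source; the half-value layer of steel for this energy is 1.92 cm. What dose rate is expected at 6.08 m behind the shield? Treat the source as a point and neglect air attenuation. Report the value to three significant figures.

Distance alone: (2.10/6.08)² = 0.1193, so 1240 × 0.1193 = 147.9 mR/h.
Shield: 2.10/1.92 = 1.094 half-value layers → attenuation 2^(−1.094) = 0.4685.
Combined: 147.9 × 0.4685 = 69.29 mR/h.

69.3 mR/h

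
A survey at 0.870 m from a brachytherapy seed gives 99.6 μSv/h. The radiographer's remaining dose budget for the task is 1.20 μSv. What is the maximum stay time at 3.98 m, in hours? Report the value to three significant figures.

By the inverse-square law, rate at 3.98 m:
99.6 × (0.870/3.98)² = 99.6 × 0.04778 = 4.759 μSv/h.
Stay time = 1.20 μSv ÷ 4.759 μSv/h = 0.2522 h.

0.252 h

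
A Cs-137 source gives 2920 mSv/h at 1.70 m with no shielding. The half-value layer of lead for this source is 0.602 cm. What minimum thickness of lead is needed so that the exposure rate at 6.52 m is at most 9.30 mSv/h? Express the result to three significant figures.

2.66 cm

At 6.52 m, distance alone gives (1.70/6.52)² = 0.06798, so 2920 × 0.06798 = 198.5 mSv/h.
Further attenuation needed: 198.5/9.30 = 21.34.
n = log₂(21.34) = 4.415 half-value layers.
Thickness = 4.415 × 0.602 cm = 2.658 cm.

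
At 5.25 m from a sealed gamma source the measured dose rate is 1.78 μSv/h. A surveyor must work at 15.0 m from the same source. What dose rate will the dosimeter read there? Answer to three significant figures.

0.218 μSv/h

Intensity scales as (d₁/d₂)², so scaling from 5.25 m to 15.0 m:
(5.25/15.0)² = 0.1225, so 1.78 × 0.1225 = 0.2180 μSv/h.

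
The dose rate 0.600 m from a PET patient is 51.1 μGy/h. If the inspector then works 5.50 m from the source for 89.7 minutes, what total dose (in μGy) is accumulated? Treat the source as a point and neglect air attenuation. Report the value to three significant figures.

Using I₁d₁² = I₂d₂², rate at 5.50 m:
(0.600/5.50)² = 0.01190, so 51.1 × 0.01190 = 0.6081 μGy/h.
Dose = rate × time = 0.6081 μGy/h × 1.495 h = 0.9091 μGy.

0.909 μGy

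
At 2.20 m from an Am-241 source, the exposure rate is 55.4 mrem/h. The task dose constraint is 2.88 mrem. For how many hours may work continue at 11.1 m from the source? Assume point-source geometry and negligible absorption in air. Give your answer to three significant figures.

1.32 h

Using I₁d₁² = I₂d₂², rate at 11.1 m:
(2.20/11.1)² = 0.03928, so 55.4 × 0.03928 = 2.176 mrem/h.
Stay time = 2.88 mrem ÷ 2.176 mrem/h = 1.324 h.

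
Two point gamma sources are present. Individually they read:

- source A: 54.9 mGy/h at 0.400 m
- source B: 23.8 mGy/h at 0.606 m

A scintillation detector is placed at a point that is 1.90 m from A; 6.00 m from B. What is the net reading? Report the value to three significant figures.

2.68 mGy/h

Each source contributes Iᵢ·(dᵢ/rᵢ)²; contributions add.
A: 54.9 × (0.400/1.90)² = 2.433 mGy/h
B: 23.8 × (0.606/6.00)² = 0.2428 mGy/h
Total = 2.433 + 0.2428 = 2.676 mGy/h.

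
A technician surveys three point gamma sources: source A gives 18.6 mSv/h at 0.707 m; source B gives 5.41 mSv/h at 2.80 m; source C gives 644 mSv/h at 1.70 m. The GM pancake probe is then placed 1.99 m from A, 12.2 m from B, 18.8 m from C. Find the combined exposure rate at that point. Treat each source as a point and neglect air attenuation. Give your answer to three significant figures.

7.90 mSv/h

By superposition, sum each source's inverse-square contribution:
A: 18.6 × (0.707/1.99)² = 2.348 mSv/h
B: 5.41 × (2.80/12.2)² = 0.2850 mSv/h
C: 644 × (1.70/18.8)² = 5.266 mSv/h
Total = 2.348 + 0.2850 + 5.266 = 7.899 mSv/h.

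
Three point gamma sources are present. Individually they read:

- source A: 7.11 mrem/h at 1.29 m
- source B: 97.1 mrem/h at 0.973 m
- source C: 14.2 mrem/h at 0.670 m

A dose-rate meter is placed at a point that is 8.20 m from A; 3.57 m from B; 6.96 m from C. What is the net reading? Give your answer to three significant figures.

7.52 mrem/h

By superposition, sum each source's inverse-square contribution:
A: 7.11 × (1.29/8.20)² = 0.1760 mrem/h
B: 97.1 × (0.973/3.57)² = 7.213 mrem/h
C: 14.2 × (0.670/6.96)² = 0.1316 mrem/h
Total = 0.1760 + 7.213 + 0.1316 = 7.521 mrem/h.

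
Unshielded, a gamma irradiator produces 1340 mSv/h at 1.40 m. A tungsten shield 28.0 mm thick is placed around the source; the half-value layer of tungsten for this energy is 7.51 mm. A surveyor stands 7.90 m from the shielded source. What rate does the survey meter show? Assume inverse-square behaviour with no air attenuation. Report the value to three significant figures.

Distance alone: 1340 × (1.40/7.90)² = 1340 × 0.03141 = 42.09 mSv/h.
Shield: 28.0/7.51 = 3.728 half-value layers → attenuation 2^(−3.728) = 0.07547.
Combined: 42.09 × 0.07547 = 3.177 mSv/h.

3.18 mSv/h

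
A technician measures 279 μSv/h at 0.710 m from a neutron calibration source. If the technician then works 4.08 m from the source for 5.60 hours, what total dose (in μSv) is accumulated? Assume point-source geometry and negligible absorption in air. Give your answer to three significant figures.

47.3 μSv

Since intensity falls as 1/r², rate at 4.08 m:
279 × (0.710/4.08)² = 279 × 0.03028 = 8.448 μSv/h.
Dose = rate × time = 8.448 μSv/h × 5.600 h = 47.31 μSv.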